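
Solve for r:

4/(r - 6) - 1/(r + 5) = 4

r = -5.2296 or r = 6.9796

Multiply both sides by (r - 6)(r + 5):
4(r + 5) - (r - 6) = 4(r - 6)(r + 5).
Expand and collect terms: 4r² - 7r - 146 = 0.
By the quadratic formula, r = (7 ± √2385) / 8, so r ≈ 6.9796 or r ≈ -5.2296.
Neither value makes a denominator zero (r ≠ 6, r ≠ -5), so both are valid.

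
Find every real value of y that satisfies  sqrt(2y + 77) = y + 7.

Square both sides: 2y + 77 = (y + 7)^2.
Expand and rearrange: y^2 + 12y - 28 = 0.
Solving gives y = 2 or y = -14.
Check each candidate in the original equation:
  y = 2: sqrt(81) = 9, while y + 7 = 9 — valid.
  y = -14: sqrt(49) = 7, while y + 7 = -7 — extraneous.

y = 2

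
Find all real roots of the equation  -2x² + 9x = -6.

x = -0.5895 or x = 5.0895

Rearrange to standard form: -2x² + 9x + 6 = 0.
Discriminant: (9)² − 4·(-2)·6 = 129.
Quadratic formula: x = (-9 ± √129) / (-4).
So x = 9/4 - √(129)/4 ≈ -0.5895 or x = 9/4 + √(129)/4 ≈ 5.0895.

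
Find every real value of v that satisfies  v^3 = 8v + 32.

Rearrange: v^3 - 8v - 32 = 0.
Possible rational roots are divisors of -32. Testing v = 4 gives 0, so (v - 4) is a factor.
Divide: v^3 - 8v - 32 = (v - 4)(v^2 + 4v + 8).
The quadratic v^2 + 4v + 8 has discriminant -16 < 0, so no further real roots.

v = 4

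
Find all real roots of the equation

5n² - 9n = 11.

Rearrange to standard form: 5n² - 9n - 11 = 0.
Discriminant: (-9)² − 4·5·(-11) = 301.
Quadratic formula: n = (9 ± √301) / 10.
So n = 9/10 + √(301)/10 ≈ 2.6349 or n = 9/10 - √(301)/10 ≈ -0.8349.

n = -0.8349 or n = 2.6349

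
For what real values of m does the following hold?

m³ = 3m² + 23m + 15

Rearrange: m³ - 3m² - 23m - 15 = 0.
Possible rational roots are divisors of -15. Testing m = -3 gives 0, so (m + 3) is a factor.
Divide: m³ - 3m² - 23m - 15 = (m + 3)(m² - 6m - 5).
Apply the quadratic formula to m² - 6m - 5 = 0: m = (6 ± √56)/2, i.e. m ≈ 6.7417 or m ≈ -0.7417.

m = -3 or m = -0.7417 or m = 6.7417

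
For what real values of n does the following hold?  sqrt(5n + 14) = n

Square both sides: 5n + 14 = (n)^2.
Expand and rearrange: n^2 - 5n - 14 = 0.
Solving gives n = 7 or n = -2.
Check each candidate in the original equation:
  n = 7: sqrt(49) = 7, while n = 7 — valid.
  n = -2: sqrt(4) = 2, while n = -2 — extraneous.

n = 7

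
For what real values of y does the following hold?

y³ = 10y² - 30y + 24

y = 1.2679 or y = 4 or y = 4.7321

Rearrange: y³ - 10y² + 30y - 24 = 0.
Possible rational roots are divisors of -24. Testing y = 4 gives 0, so (y - 4) is a factor.
Divide: y³ - 10y² + 30y - 24 = (y - 4)(y² - 6y + 6).
Apply the quadratic formula to y² - 6y + 6 = 0: y = (6 ± √12)/2, i.e. y ≈ 4.7321 or y ≈ 1.2679.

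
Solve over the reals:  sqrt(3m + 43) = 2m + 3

m = 2

Square both sides: 3m + 43 = (2m + 3)^2.
Expand and rearrange: 4m^2 + 9m - 34 = 0.
Solving gives m = 2 or m = -4.25.
Check each candidate in the original equation:
  m = 2: sqrt(49) = 7, while 2m + 3 = 7 — valid.
  m = -4.25: sqrt(30.25) = 5.5, while 2m + 3 = -5.5 — extraneous.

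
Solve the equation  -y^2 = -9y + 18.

y = 3 or y = 6

Bring every term to one side: -y^2 + 9y - 18 = 0.
Factor: -1(y - 6)(y - 3) = 0.
So y = 6 or y = 3.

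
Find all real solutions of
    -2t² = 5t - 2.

Rearrange to standard form: -2t² - 5t + 2 = 0.
Discriminant: (-5)² − 4·(-2)·2 = 41.
Quadratic formula: t = (5 ± √41) / (-4).
So t = -√(41)/4 - 5/4 ≈ -2.8508 or t = -5/4 + √(41)/4 ≈ 0.3508.

t = -2.8508 or t = 0.3508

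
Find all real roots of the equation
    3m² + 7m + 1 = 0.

m = -2.1805 or m = -0.1529

Discriminant: (7)² − 4·3·1 = 37.
Quadratic formula: m = (-7 ± √37) / 6.
So m = -7/6 + √(37)/6 ≈ -0.1529 or m = -7/6 - √(37)/6 ≈ -2.1805.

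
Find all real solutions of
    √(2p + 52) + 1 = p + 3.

p = 6

Isolate the radical: √(2p + 52) = p + 2.
Square both sides: 2p + 52 = (p + 2)².
Expand and rearrange: p² + 2p - 48 = 0.
Solving gives p = 6 or p = -8.
Check each candidate in the original equation:
  p = 6: √(64) = 8, while p + 2 = 8 — valid.
  p = -8: √(36) = 6, while p + 2 = -6 — extraneous.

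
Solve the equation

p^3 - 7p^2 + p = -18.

p = -1.4051 or p = 2 or p = 6.4051

Rearrange: p^3 - 7p^2 + p + 18 = 0.
Possible rational roots are divisors of 18. Testing p = 2 gives 0, so (p - 2) is a factor.
Divide: p^3 - 7p^2 + p + 18 = (p - 2)(p^2 - 5p - 9).
Apply the quadratic formula to p^2 - 5p - 9 = 0: p = (5 +/- sqrt(61))/2, i.e. p ~= 6.4051 or p ~= -1.4051.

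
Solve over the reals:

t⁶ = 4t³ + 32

t = -1.5874 or t = 2

Let u = t³. The equation becomes u² - 4u - 32 = 0.
Factor: (u - 8)(u + 4) = 0, so u = 8 or u = -4.
t³ = 8 gives t = 2.
t³ = -4 gives t = -∛(4) ≈ -1.5874.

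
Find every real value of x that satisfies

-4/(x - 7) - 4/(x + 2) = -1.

x = 0.4792 or x = 12.5208

Multiply both sides by (x - 7)(x + 2):
-4(x + 2) - 4(x - 7) = -(x - 7)(x + 2).
Expand and collect terms: -x² + 13x - 6 = 0.
By the quadratic formula, x = (-13 ± √145) / -2, so x ≈ 0.4792 or x ≈ 12.5208.
Neither value makes a denominator zero (x ≠ 7, x ≠ -2), so both are valid.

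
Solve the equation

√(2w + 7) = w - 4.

Square both sides: 2w + 7 = (w - 4)².
Expand and rearrange: w² - 10w + 9 = 0.
Solving gives w = 9 or w = 1.
Check each candidate in the original equation:
  w = 9: √(25) = 5, while w - 4 = 5 — valid.
  w = 1: √(9) = 3, while w - 4 = -3 — extraneous.

w = 9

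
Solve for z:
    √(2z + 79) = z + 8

z = 1

Square both sides: 2z + 79 = (z + 8)².
Expand and rearrange: z² + 14z - 15 = 0.
Solving gives z = 1 or z = -15.
Check each candidate in the original equation:
  z = 1: √(81) = 9, while z + 8 = 9 — valid.
  z = -15: √(49) = 7, while z + 8 = -7 — extraneous.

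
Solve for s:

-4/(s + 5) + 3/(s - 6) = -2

Multiply both sides by (s + 5)(s - 6):
-4(s - 6) + 3(s + 5) = -2(s + 5)(s - 6).
Expand and collect terms: -2s² + 3s + 21 = 0.
By the quadratic formula, s = (-3 ± √177) / -4, so s ≈ -2.576 or s ≈ 4.076.
Neither value makes a denominator zero (s ≠ -5, s ≠ 6), so both are valid.

s = -2.576 or s = 4.076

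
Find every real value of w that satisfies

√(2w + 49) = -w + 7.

Square both sides: 2w + 49 = (-w + 7)².
Expand and rearrange: w² - 16w = 0.
Solving gives w = 16 or w = 0.
Check each candidate in the original equation:
  w = 16: √(81) = 9, while -w + 7 = -9 — extraneous.
  w = 0: √(49) = 7, while -w + 7 = 7 — valid.

w = 0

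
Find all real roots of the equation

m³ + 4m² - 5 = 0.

m = -3.618 or m = -1.382 or m = 1

Possible rational roots are divisors of -5. Testing m = 1 gives 0, so (m - 1) is a factor.
Divide: m³ + 4m² - 5 = (m - 1)(m² + 5m + 5).
Apply the quadratic formula to m² + 5m + 5 = 0: m = (-5 ± √5)/2, i.e. m ≈ -1.382 or m ≈ -3.618.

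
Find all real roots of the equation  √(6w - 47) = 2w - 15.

Square both sides: 6w - 47 = (2w - 15)².
Expand and rearrange: 4w² - 66w + 272 = 0.
Solving gives w = 8.5 or w = 8.
Check each candidate in the original equation:
  w = 8.5: √(4) = 2, while 2w - 15 = 2 — valid.
  w = 8: √(1) = 1, while 2w - 15 = 1 — valid.

w = 8 or w = 8.5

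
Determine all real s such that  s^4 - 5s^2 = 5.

s = -2.4195 or s = 2.4195

Let u = s^2. The equation becomes u^2 - 5u - 5 = 0.
By the quadratic formula, u = 5/2 + 3*sqrt(5)/2 or u = 5/2 - 3*sqrt(5)/2.
s^2 = 5/2 + 3*sqrt(5)/2 gives s = +/-sqrt(5/2 + 3*sqrt(5)/2) ~= +/-2.4195.
s^2 = 5/2 - 3*sqrt(5)/2 < 0 has no real solution.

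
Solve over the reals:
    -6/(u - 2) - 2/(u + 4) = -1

Multiply both sides by (u - 2)(u + 4):
-6(u + 4) - 2(u - 2) = -(u - 2)(u + 4).
Expand and collect terms: -u² + 6u + 28 = 0.
By the quadratic formula, u = (-6 ± √148) / -2, so u ≈ -3.0828 or u ≈ 9.0828.
Neither value makes a denominator zero (u ≠ 2, u ≠ -4), so both are valid.

u = -3.0828 or u = 9.0828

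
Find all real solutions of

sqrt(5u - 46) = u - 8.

u = 10 or u = 11

Square both sides: 5u - 46 = (u - 8)^2.
Expand and rearrange: u^2 - 21u + 110 = 0.
Solving gives u = 11 or u = 10.
Check each candidate in the original equation:
  u = 11: sqrt(9) = 3, while u - 8 = 3 — valid.
  u = 10: sqrt(4) = 2, while u - 8 = 2 — valid.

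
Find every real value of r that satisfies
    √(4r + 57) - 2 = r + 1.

Isolate the radical: √(4r + 57) = r + 3.
Square both sides: 4r + 57 = (r + 3)².
Expand and rearrange: r² + 2r - 48 = 0.
Solving gives r = 6 or r = -8.
Check each candidate in the original equation:
  r = 6: √(81) = 9, while r + 3 = 9 — valid.
  r = -8: √(25) = 5, while r + 3 = -5 — extraneous.

r = 6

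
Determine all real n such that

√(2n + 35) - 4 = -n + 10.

n = 7

Isolate the radical: √(2n + 35) = -n + 14.
Square both sides: 2n + 35 = (-n + 14)².
Expand and rearrange: n² - 30n + 161 = 0.
Solving gives n = 23 or n = 7.
Check each candidate in the original equation:
  n = 23: √(81) = 9, while -n + 14 = -9 — extraneous.
  n = 7: √(49) = 7, while -n + 14 = 7 — valid.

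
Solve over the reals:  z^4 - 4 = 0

Let u = z^2. The equation becomes u^2 - 4 = 0.
Factor: (u + 2)(u - 2) = 0, so u = -2 or u = 2.
z^2 = -2 < 0 has no real solution.
z^2 = 2 gives z = +/-sqrt(2) ~= +/-1.4142.

z = -1.4142 or z = 1.4142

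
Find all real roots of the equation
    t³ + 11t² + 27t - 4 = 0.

Possible rational roots are divisors of -4. Testing t = -4 gives 0, so (t + 4) is a factor.
Divide: t³ + 11t² + 27t - 4 = (t + 4)(t² + 7t - 1).
Apply the quadratic formula to t² + 7t - 1 = 0: t = (-7 ± √53)/2, i.e. t ≈ 0.1401 or t ≈ -7.1401.

t = -7.1401 or t = -4 or t = 0.1401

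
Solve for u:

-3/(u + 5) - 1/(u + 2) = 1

u = -8.5414 or u = -2.4586

Multiply both sides by (u + 5)(u + 2):
-3(u + 2) - (u + 5) = (u + 5)(u + 2).
Expand and collect terms: u² + 11u + 21 = 0.
By the quadratic formula, u = (-11 ± √37) / 2, so u ≈ -2.4586 or u ≈ -8.5414.
Neither value makes a denominator zero (u ≠ -5, u ≠ -2), so both are valid.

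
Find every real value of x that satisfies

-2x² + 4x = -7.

x = -1.1213 or x = 3.1213

Rearrange to standard form: -2x² + 4x + 7 = 0.
Discriminant: (4)² − 4·(-2)·7 = 72.
Quadratic formula: x = (-4 ± √72) / (-4).
So x = 1 - 3·√(2)/2 ≈ -1.1213 or x = 1 + 3·√(2)/2 ≈ 3.1213.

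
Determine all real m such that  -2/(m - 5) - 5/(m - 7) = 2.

m = 2.6492 or m = 5.8508

Multiply both sides by (m - 5)(m - 7):
-2(m - 7) - 5(m - 5) = 2(m - 5)(m - 7).
Expand and collect terms: 2m^2 - 17m + 31 = 0.
By the quadratic formula, m = (17 +/- sqrt(41)) / 4, so m ~= 5.8508 or m ~= 2.6492.
Neither value makes a denominator zero (m != 5, m != 7), so both are valid.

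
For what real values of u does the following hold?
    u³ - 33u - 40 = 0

u = -5 or u = -1.2749 or u = 6.2749

Possible rational roots are divisors of -40. Testing u = -5 gives 0, so (u + 5) is a factor.
Divide: u³ - 33u - 40 = (u + 5)(u² - 5u - 8).
Apply the quadratic formula to u² - 5u - 8 = 0: u = (5 ± √57)/2, i.e. u ≈ 6.2749 or u ≈ -1.2749.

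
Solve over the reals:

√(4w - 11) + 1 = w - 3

Isolate the radical: √(4w - 11) = w - 4.
Square both sides: 4w - 11 = (w - 4)².
Expand and rearrange: w² - 12w + 27 = 0.
Solving gives w = 9 or w = 3.
Check each candidate in the original equation:
  w = 9: √(25) = 5, while w - 4 = 5 — valid.
  w = 3: √(1) = 1, while w - 4 = -1 — extraneous.

w = 9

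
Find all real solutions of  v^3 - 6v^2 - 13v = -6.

Rearrange: v^3 - 6v^2 - 13v + 6 = 0.
Possible rational roots are divisors of 6. Testing v = -2 gives 0, so (v + 2) is a factor.
Divide: v^3 - 6v^2 - 13v + 6 = (v + 2)(v^2 - 8v + 3).
Apply the quadratic formula to v^2 - 8v + 3 = 0: v = (8 +/- sqrt(52))/2, i.e. v ~= 7.6056 or v ~= 0.3944.

v = -2 or v = 0.3944 or v = 7.6056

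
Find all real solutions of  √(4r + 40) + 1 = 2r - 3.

Isolate the radical: √(4r + 40) = 2r - 4.
Square both sides: 4r + 40 = (2r - 4)².
Expand and rearrange: 4r² - 20r - 24 = 0.
Solving gives r = 6 or r = -1.
Check each candidate in the original equation:
  r = 6: √(64) = 8, while 2r - 4 = 8 — valid.
  r = -1: √(36) = 6, while 2r - 4 = -6 — extraneous.

r = 6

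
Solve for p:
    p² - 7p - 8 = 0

Factor: (p - 8)(p + 1) = 0.
So p = 8 or p = -1.

p = -1 or p = 8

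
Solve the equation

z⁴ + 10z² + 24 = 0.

Let u = z². The equation becomes u² + 10u + 24 = 0.
Factor: (u + 4)(u + 6) = 0, so u = -4 or u = -6.
z² = -4 < 0 has no real solution.
z² = -6 < 0 has no real solution.

No real solutions.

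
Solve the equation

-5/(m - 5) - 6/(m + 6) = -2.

m = -3.6714 or m = 8.1714

Multiply both sides by (m - 5)(m + 6):
-5(m + 6) - 6(m - 5) = -2(m - 5)(m + 6).
Expand and collect terms: -2m² + 9m + 60 = 0.
By the quadratic formula, m = (-9 ± √561) / -4, so m ≈ -3.6714 or m ≈ 8.1714.
Neither value makes a denominator zero (m ≠ 5, m ≠ -6), so both are valid.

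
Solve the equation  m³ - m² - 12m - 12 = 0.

Possible rational roots are divisors of -12. Testing m = -2 gives 0, so (m + 2) is a factor.
Divide: m³ - m² - 12m - 12 = (m + 2)(m² - 3m - 6).
Apply the quadratic formula to m² - 3m - 6 = 0: m = (3 ± √33)/2, i.e. m ≈ 4.3723 or m ≈ -1.3723.

m = -2 or m = -1.3723 or m = 4.3723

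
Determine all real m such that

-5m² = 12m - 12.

Rearrange to standard form: -5m² - 12m + 12 = 0.
Discriminant: (-12)² − 4·(-5)·12 = 384.
Quadratic formula: m = (12 ± √384) / (-10).
So m = -4·√(6)/5 - 6/5 ≈ -3.1596 or m = -6/5 + 4·√(6)/5 ≈ 0.7596.

m = -3.1596 or m = 0.7596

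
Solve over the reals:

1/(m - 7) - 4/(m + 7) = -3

Multiply both sides by (m - 7)(m + 7):
(m + 7) - 4(m - 7) = -3(m - 7)(m + 7).
Expand and collect terms: -3m^2 + 3m + 112 = 0.
By the quadratic formula, m = (-3 +/- sqrt(1353)) / -6, so m ~= -5.6305 or m ~= 6.6305.
Neither value makes a denominator zero (m != 7, m != -7), so both are valid.

m = -5.6305 or m = 6.6305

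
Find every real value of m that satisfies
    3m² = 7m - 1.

m = 0.1529 or m = 2.1805

Rearrange to standard form: 3m² - 7m + 1 = 0.
Discriminant: (-7)² − 4·3·1 = 37.
Quadratic formula: m = (7 ± √37) / 6.
So m = √(37)/6 + 7/6 ≈ 2.1805 or m = 7/6 - √(37)/6 ≈ 0.1529.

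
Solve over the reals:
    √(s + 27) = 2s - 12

s = 9

Square both sides: s + 27 = (2s - 12)².
Expand and rearrange: 4s² - 49s + 117 = 0.
Solving gives s = 9 or s = 3.25.
Check each candidate in the original equation:
  s = 9: √(36) = 6, while 2s - 12 = 6 — valid.
  s = 3.25: √(30.25) = 5.5, while 2s - 12 = -5.5 — extraneous.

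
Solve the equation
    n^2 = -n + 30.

Bring every term to one side: n^2 + n - 30 = 0.
Factor: (n + 6)(n - 5) = 0.
So n = -6 or n = 5.

n = -6 or n = 5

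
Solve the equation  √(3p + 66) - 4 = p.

Isolate the radical: √(3p + 66) = p + 4.
Square both sides: 3p + 66 = (p + 4)².
Expand and rearrange: p² + 5p - 50 = 0.
Solving gives p = 5 or p = -10.
Check each candidate in the original equation:
  p = 5: √(81) = 9, while p + 4 = 9 — valid.
  p = -10: √(36) = 6, while p + 4 = -6 — extraneous.

p = 5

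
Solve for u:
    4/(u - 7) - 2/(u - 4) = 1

Multiply both sides by (u - 7)(u - 4):
4(u - 4) - 2(u - 7) = (u - 7)(u - 4).
Expand and collect terms: u² - 13u + 30 = 0.
Factor or apply the quadratic formula: u = 10 or u = 3.
Neither value makes a denominator zero (u ≠ 7, u ≠ 4), so both are valid.

u = 3 or u = 10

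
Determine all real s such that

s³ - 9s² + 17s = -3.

Rearrange: s³ - 9s² + 17s + 3 = 0.
Possible rational roots are divisors of 3. Testing s = 3 gives 0, so (s - 3) is a factor.
Divide: s³ - 9s² + 17s + 3 = (s - 3)(s² - 6s - 1).
Apply the quadratic formula to s² - 6s - 1 = 0: s = (6 ± √40)/2, i.e. s ≈ 6.1623 or s ≈ -0.1623.

s = -0.1623 or s = 3 or s = 6.1623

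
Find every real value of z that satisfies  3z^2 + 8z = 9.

z = -3.5191 or z = 0.8525

Rearrange to standard form: 3z^2 + 8z - 9 = 0.
Discriminant: (8)^2 - 4*3*(-9) = 172.
Quadratic formula: z = (-8 +/- sqrt(172)) / 6.
So z = -4/3 + sqrt(43)/3 ~= 0.8525 or z = -sqrt(43)/3 - 4/3 ~= -3.5191.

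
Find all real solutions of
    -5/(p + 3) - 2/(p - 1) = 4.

p = -4.3781 or p = 0.6281

Multiply both sides by (p + 3)(p - 1):
-5(p - 1) - 2(p + 3) = 4(p + 3)(p - 1).
Expand and collect terms: 4p^2 + 15p - 11 = 0.
By the quadratic formula, p = (-15 +/- sqrt(401)) / 8, so p ~= 0.6281 or p ~= -4.3781.
Neither value makes a denominator zero (p != -3, p != 1), so both are valid.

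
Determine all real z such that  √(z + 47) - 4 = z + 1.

Isolate the radical: √(z + 47) = z + 5.
Square both sides: z + 47 = (z + 5)².
Expand and rearrange: z² + 9z - 22 = 0.
Solving gives z = 2 or z = -11.
Check each candidate in the original equation:
  z = 2: √(49) = 7, while z + 5 = 7 — valid.
  z = -11: √(36) = 6, while z + 5 = -6 — extraneous.

z = 2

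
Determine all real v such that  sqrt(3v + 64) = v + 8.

Square both sides: 3v + 64 = (v + 8)^2.
Expand and rearrange: v^2 + 13v = 0.
Solving gives v = 0 or v = -13.
Check each candidate in the original equation:
  v = 0: sqrt(64) = 8, while v + 8 = 8 — valid.
  v = -13: sqrt(25) = 5, while v + 8 = -5 — extraneous.

v = 0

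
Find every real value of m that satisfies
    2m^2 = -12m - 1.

m = -5.9155 or m = -0.0845

Rearrange to standard form: 2m^2 + 12m + 1 = 0.
Discriminant: (12)^2 - 4*2*1 = 136.
Quadratic formula: m = (-12 +/- sqrt(136)) / 4.
So m = -3 + sqrt(34)/2 ~= -0.0845 or m = -3 - sqrt(34)/2 ~= -5.9155.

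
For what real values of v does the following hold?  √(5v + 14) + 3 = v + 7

Isolate the radical: √(5v + 14) = v + 4.
Square both sides: 5v + 14 = (v + 4)².
Expand and rearrange: v² + 3v + 2 = 0.
Solving gives v = -1 or v = -2.
Check each candidate in the original equation:
  v = -1: √(9) = 3, while v + 4 = 3 — valid.
  v = -2: √(4) = 2, while v + 4 = 2 — valid.

v = -2 or v = -1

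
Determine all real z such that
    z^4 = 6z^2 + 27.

Let u = z^2. The equation becomes u^2 - 6u - 27 = 0.
Factor: (u - 9)(u + 3) = 0, so u = 9 or u = -3.
z^2 = 9 gives z = +/-3.
z^2 = -3 < 0 has no real solution.

z = -3 or z = 3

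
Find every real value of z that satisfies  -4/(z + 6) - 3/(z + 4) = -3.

z = -5.2573 or z = -2.4093

Multiply both sides by (z + 6)(z + 4):
-4(z + 4) - 3(z + 6) = -3(z + 6)(z + 4).
Expand and collect terms: -3z^2 - 23z - 38 = 0.
By the quadratic formula, z = (23 +/- sqrt(73)) / -6, so z ~= -5.2573 or z ~= -2.4093.
Neither value makes a denominator zero (z != -6, z != -4), so both are valid.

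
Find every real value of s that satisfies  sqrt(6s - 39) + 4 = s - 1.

Isolate the radical: sqrt(6s - 39) = s - 5.
Square both sides: 6s - 39 = (s - 5)^2.
Expand and rearrange: s^2 - 16s + 64 = 0.
This gives the repeated root s = 8.
Check in the original equation:
  s = 8: sqrt(9) = 3, while s - 5 = 3 — valid.

s = 8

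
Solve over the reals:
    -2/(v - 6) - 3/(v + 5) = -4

Multiply both sides by (v - 6)(v + 5):
-2(v + 5) - 3(v - 6) = -4(v - 6)(v + 5).
Expand and collect terms: -4v² + 9v + 112 = 0.
By the quadratic formula, v = (-9 ± √1873) / -8, so v ≈ -4.2848 or v ≈ 6.5348.
Neither value makes a denominator zero (v ≠ 6, v ≠ -5), so both are valid.

v = -4.2848 or v = 6.5348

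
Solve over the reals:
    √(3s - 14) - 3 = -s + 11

s = 10

Isolate the radical: √(3s - 14) = -s + 14.
Square both sides: 3s - 14 = (-s + 14)².
Expand and rearrange: s² - 31s + 210 = 0.
Solving gives s = 21 or s = 10.
Check each candidate in the original equation:
  s = 21: √(49) = 7, while -s + 14 = -7 — extraneous.
  s = 10: √(16) = 4, while -s + 14 = 4 — valid.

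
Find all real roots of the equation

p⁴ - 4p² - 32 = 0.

p = -2.8284 or p = 2.8284

Let u = p². The equation becomes u² - 4u - 32 = 0.
Factor: (u + 4)(u - 8) = 0, so u = -4 or u = 8.
p² = -4 < 0 has no real solution.
p² = 8 gives p = ±2·√(2) ≈ ±2.8284.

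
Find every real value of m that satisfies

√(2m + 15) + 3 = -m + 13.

Isolate the radical: √(2m + 15) = -m + 10.
Square both sides: 2m + 15 = (-m + 10)².
Expand and rearrange: m² - 22m + 85 = 0.
Solving gives m = 17 or m = 5.
Check each candidate in the original equation:
  m = 17: √(49) = 7, while -m + 10 = -7 — extraneous.
  m = 5: √(25) = 5, while -m + 10 = 5 — valid.

m = 5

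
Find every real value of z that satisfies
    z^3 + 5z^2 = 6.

Rearrange: z^3 + 5z^2 - 6 = 0.
Possible rational roots are divisors of -6. Testing z = 1 gives 0, so (z - 1) is a factor.
Divide: z^3 + 5z^2 - 6 = (z - 1)(z^2 + 6z + 6).
Apply the quadratic formula to z^2 + 6z + 6 = 0: z = (-6 +/- sqrt(12))/2, i.e. z ~= -1.2679 or z ~= -4.7321.

z = -4.7321 or z = -1.2679 or z = 1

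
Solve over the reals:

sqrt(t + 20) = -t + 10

t = 5

Square both sides: t + 20 = (-t + 10)^2.
Expand and rearrange: t^2 - 21t + 80 = 0.
Solving gives t = 16 or t = 5.
Check each candidate in the original equation:
  t = 16: sqrt(36) = 6, while -t + 10 = -6 — extraneous.
  t = 5: sqrt(25) = 5, while -t + 10 = 5 — valid.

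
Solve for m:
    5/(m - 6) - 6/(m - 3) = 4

m = 1.847 or m = 6.903

Multiply both sides by (m - 6)(m - 3):
5(m - 3) - 6(m - 6) = 4(m - 6)(m - 3).
Expand and collect terms: 4m^2 - 35m + 51 = 0.
By the quadratic formula, m = (35 +/- sqrt(409)) / 8, so m ~= 6.903 or m ~= 1.847.
Neither value makes a denominator zero (m != 6, m != 3), so both are valid.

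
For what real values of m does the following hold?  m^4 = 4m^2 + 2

Let u = m^2. The equation becomes u^2 - 4u - 2 = 0.
By the quadratic formula, u = 2 + sqrt(6) or u = 2 - sqrt(6).
m^2 = 2 + sqrt(6) gives m = +/-sqrt(2 + sqrt(6)) ~= +/-2.1094.
m^2 = 2 - sqrt(6) < 0 has no real solution.

m = -2.1094 or m = 2.1094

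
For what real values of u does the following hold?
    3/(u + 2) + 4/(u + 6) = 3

u = -5 or u = -0.6667

Multiply both sides by (u + 2)(u + 6):
3(u + 6) + 4(u + 2) = 3(u + 2)(u + 6).
Expand and collect terms: 3u^2 + 17u + 10 = 0.
Factor or apply the quadratic formula: u = -0.6667 or u = -5.
Neither value makes a denominator zero (u != -2, u != -6), so both are valid.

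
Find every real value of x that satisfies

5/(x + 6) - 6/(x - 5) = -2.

x = -8.0322 or x = 7.5322

Multiply both sides by (x + 6)(x - 5):
5(x - 5) - 6(x + 6) = -2(x + 6)(x - 5).
Expand and collect terms: -2x² - x + 121 = 0.
By the quadratic formula, x = (1 ± √969) / -4, so x ≈ -8.0322 or x ≈ 7.5322.
Neither value makes a denominator zero (x ≠ -6, x ≠ 5), so both are valid.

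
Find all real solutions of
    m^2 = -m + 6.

m = -3 or m = 2

Bring every term to one side: m^2 + m - 6 = 0.
Factor: (m - 2)(m + 3) = 0.
So m = 2 or m = -3.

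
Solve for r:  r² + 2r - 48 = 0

r = -8 or r = 6

Factor: (r - 6)(r + 8) = 0.
So r = 6 or r = -8.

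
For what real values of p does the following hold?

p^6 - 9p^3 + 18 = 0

Let u = p^3. The equation becomes u^2 - 9u + 18 = 0.
Factor: (u - 3)(u - 6) = 0, so u = 3 or u = 6.
p^3 = 3 gives p = (3)^(1/3) ~= 1.4422.
p^3 = 6 gives p = (6)^(1/3) ~= 1.8171.

p = 1.4422 or p = 1.8171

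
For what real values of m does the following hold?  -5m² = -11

m = -1.4832 or m = 1.4832

Rearrange to standard form: -5m² + 11 = 0.
Discriminant: (0)² − 4·(-5)·11 = 220.
Quadratic formula: m = (0 ± √220) / (-10).
So m = -√(55)/5 ≈ -1.4832 or m = √(55)/5 ≈ 1.4832.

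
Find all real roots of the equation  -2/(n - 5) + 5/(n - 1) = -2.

Multiply both sides by (n - 5)(n - 1):
-2(n - 1) + 5(n - 5) = -2(n - 5)(n - 1).
Expand and collect terms: -2n² + 9n + 13 = 0.
By the quadratic formula, n = (-9 ± √185) / -4, so n ≈ -1.1504 or n ≈ 5.6504.
Neither value makes a denominator zero (n ≠ 5, n ≠ 1), so both are valid.

n = -1.1504 or n = 5.6504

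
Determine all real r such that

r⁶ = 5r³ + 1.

Let u = r³. The equation becomes u² - 5u - 1 = 0.
By the quadratic formula, u = 5/2 + √(29)/2 or u = 5/2 - √(29)/2.
r³ = 5/2 + √(29)/2 gives r = ∛(5/2 + √(29)/2) ≈ 1.7317.
r³ = 5/2 - √(29)/2 gives r = -∛(-5/2 + √(29)/2) ≈ -0.5775.

r = -0.5775 or r = 1.7317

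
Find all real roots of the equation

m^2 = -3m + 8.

Rearrange to standard form: m^2 + 3m - 8 = 0.
Discriminant: (3)^2 - 4*1*(-8) = 41.
Quadratic formula: m = (-3 +/- sqrt(41)) / 2.
So m = -3/2 + sqrt(41)/2 ~= 1.7016 or m = -sqrt(41)/2 - 3/2 ~= -4.7016.

m = -4.7016 or m = 1.7016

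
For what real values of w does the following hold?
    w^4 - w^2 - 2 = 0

Let u = w^2. The equation becomes u^2 - u - 2 = 0.
Factor: (u - 2)(u + 1) = 0, so u = 2 or u = -1.
w^2 = 2 gives w = +/-sqrt(2) ~= +/-1.4142.
w^2 = -1 < 0 has no real solution.

w = -1.4142 or w = 1.4142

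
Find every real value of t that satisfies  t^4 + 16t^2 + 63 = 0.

No real solutions.

Let u = t^2. The equation becomes u^2 + 16u + 63 = 0.
Factor: (u + 7)(u + 9) = 0, so u = -7 or u = -9.
t^2 = -7 < 0 has no real solution.
t^2 = -9 < 0 has no real solution.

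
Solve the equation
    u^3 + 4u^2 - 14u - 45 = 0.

u = -5 or u = -2.5414 or u = 3.5414

Possible rational roots are divisors of -45. Testing u = -5 gives 0, so (u + 5) is a factor.
Divide: u^3 + 4u^2 - 14u - 45 = (u + 5)(u^2 - u - 9).
Apply the quadratic formula to u^2 - u - 9 = 0: u = (1 +/- sqrt(37))/2, i.e. u ~= 3.5414 or u ~= -2.5414.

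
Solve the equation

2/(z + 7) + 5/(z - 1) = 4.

Multiply both sides by (z + 7)(z - 1):
2(z - 1) + 5(z + 7) = 4(z + 7)(z - 1).
Expand and collect terms: 4z² + 17z - 61 = 0.
By the quadratic formula, z = (-17 ± √1265) / 8, so z ≈ 2.3209 or z ≈ -6.5709.
Neither value makes a denominator zero (z ≠ -7, z ≠ 1), so both are valid.

z = -6.5709 or z = 2.3209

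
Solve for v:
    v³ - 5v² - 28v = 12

v = -3 or v = -0.4721 or v = 8.4721

Rearrange: v³ - 5v² - 28v - 12 = 0.
Possible rational roots are divisors of -12. Testing v = -3 gives 0, so (v + 3) is a factor.
Divide: v³ - 5v² - 28v - 12 = (v + 3)(v² - 8v - 4).
Apply the quadratic formula to v² - 8v - 4 = 0: v = (8 ± √80)/2, i.e. v ≈ 8.4721 or v ≈ -0.4721.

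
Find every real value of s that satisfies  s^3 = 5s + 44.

Rearrange: s^3 - 5s - 44 = 0.
Possible rational roots are divisors of -44. Testing s = 4 gives 0, so (s - 4) is a factor.
Divide: s^3 - 5s - 44 = (s - 4)(s^2 + 4s + 11).
The quadratic s^2 + 4s + 11 has discriminant -28 < 0, so no further real roots.

s = 4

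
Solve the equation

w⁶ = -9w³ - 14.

Let u = w³. The equation becomes u² + 9u + 14 = 0.
Factor: (u + 7)(u + 2) = 0, so u = -7 or u = -2.
w³ = -7 gives w = -∛(7) ≈ -1.9129.
w³ = -2 gives w = -∛(2) ≈ -1.2599.

w = -1.9129 or w = -1.2599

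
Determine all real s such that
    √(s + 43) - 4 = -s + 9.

s = 6

Isolate the radical: √(s + 43) = -s + 13.
Square both sides: s + 43 = (-s + 13)².
Expand and rearrange: s² - 27s + 126 = 0.
Solving gives s = 21 or s = 6.
Check each candidate in the original equation:
  s = 21: √(64) = 8, while -s + 13 = -8 — extraneous.
  s = 6: √(49) = 7, while -s + 13 = 7 — valid.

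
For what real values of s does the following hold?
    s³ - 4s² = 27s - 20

s = -4 or s = 0.6834 or s = 7.3166

Rearrange: s³ - 4s² - 27s + 20 = 0.
Possible rational roots are divisors of 20. Testing s = -4 gives 0, so (s + 4) is a factor.
Divide: s³ - 4s² - 27s + 20 = (s + 4)(s² - 8s + 5).
Apply the quadratic formula to s² - 8s + 5 = 0: s = (8 ± √44)/2, i.e. s ≈ 7.3166 or s ≈ 0.6834.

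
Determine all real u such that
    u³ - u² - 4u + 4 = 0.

Possible rational roots are divisors of 4. Testing u = 1 gives 0, so (u - 1) is a factor.
Divide: u³ - u² - 4u + 4 = (u - 1)(u² - 4).
Factor the quadratic: u = 2 or u = -2.

u = -2 or u = 1 or u = 2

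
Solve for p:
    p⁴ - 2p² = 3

Let u = p². The equation becomes u² - 2u - 3 = 0.
Factor: (u + 1)(u - 3) = 0, so u = -1 or u = 3.
p² = -1 < 0 has no real solution.
p² = 3 gives p = ±√(3) ≈ ±1.7321.

p = -1.7321 or p = 1.7321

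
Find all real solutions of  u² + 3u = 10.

Bring every term to one side: u² + 3u - 10 = 0.
Factor: (u - 2)(u + 5) = 0.
So u = 2 or u = -5.

u = -5 or u = 2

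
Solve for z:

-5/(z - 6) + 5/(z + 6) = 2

z = -2.4495 or z = 2.4495

Multiply both sides by (z - 6)(z + 6):
-5(z + 6) + 5(z - 6) = 2(z - 6)(z + 6).
Expand and collect terms: 2z^2 - 12 = 0.
By the quadratic formula, z = (0 +/- sqrt(96)) / 4, so z ~= 2.4495 or z ~= -2.4495.
Neither value makes a denominator zero (z != 6, z != -6), so both are valid.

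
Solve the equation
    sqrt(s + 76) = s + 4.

s = 5

Square both sides: s + 76 = (s + 4)^2.
Expand and rearrange: s^2 + 7s - 60 = 0.
Solving gives s = 5 or s = -12.
Check each candidate in the original equation:
  s = 5: sqrt(81) = 9, while s + 4 = 9 — valid.
  s = -12: sqrt(64) = 8, while s + 4 = -8 — extraneous.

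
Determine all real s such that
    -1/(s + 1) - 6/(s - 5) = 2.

s = -1.886 or s = 2.386

Multiply both sides by (s + 1)(s - 5):
-(s - 5) - 6(s + 1) = 2(s + 1)(s - 5).
Expand and collect terms: 2s² - s - 9 = 0.
By the quadratic formula, s = (1 ± √73) / 4, so s ≈ 2.386 or s ≈ -1.886.
Neither value makes a denominator zero (s ≠ -1, s ≠ 5), so both are valid.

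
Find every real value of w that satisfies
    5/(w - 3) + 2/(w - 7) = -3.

w = 1.1202 or w = 6.5465

Multiply both sides by (w - 3)(w - 7):
5(w - 7) + 2(w - 3) = -3(w - 3)(w - 7).
Expand and collect terms: -3w^2 + 23w - 22 = 0.
By the quadratic formula, w = (-23 +/- sqrt(265)) / -6, so w ~= 1.1202 or w ~= 6.5465.
Neither value makes a denominator zero (w != 3, w != 7), so both are valid.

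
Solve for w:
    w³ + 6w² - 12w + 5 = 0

Possible rational roots are divisors of 5. Testing w = 1 gives 0, so (w - 1) is a factor.
Divide: w³ + 6w² - 12w + 5 = (w - 1)(w² + 7w - 5).
Apply the quadratic formula to w² + 7w - 5 = 0: w = (-7 ± √69)/2, i.e. w ≈ 0.6533 or w ≈ -7.6533.

w = -7.6533 or w = 0.6533 or w = 1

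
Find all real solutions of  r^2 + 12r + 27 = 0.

r = -9 or r = -3

Factor: (r + 9)(r + 3) = 0.
So r = -9 or r = -3.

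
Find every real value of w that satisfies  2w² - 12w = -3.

w = 0.2614 or w = 5.7386

Rearrange to standard form: 2w² - 12w + 3 = 0.
Discriminant: (-12)² − 4·2·3 = 120.
Quadratic formula: w = (12 ± √120) / 4.
So w = √(30)/2 + 3 ≈ 5.7386 or w = 3 - √(30)/2 ≈ 0.2614.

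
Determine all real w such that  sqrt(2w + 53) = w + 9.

Square both sides: 2w + 53 = (w + 9)^2.
Expand and rearrange: w^2 + 16w + 28 = 0.
Solving gives w = -2 or w = -14.
Check each candidate in the original equation:
  w = -2: sqrt(49) = 7, while w + 9 = 7 — valid.
  w = -14: sqrt(25) = 5, while w + 9 = -5 — extraneous.

w = -2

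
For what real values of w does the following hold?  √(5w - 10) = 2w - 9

w = 7

Square both sides: 5w - 10 = (2w - 9)².
Expand and rearrange: 4w² - 41w + 91 = 0.
Solving gives w = 7 or w = 3.25.
Check each candidate in the original equation:
  w = 7: √(25) = 5, while 2w - 9 = 5 — valid.
  w = 3.25: √(6.25) = 2.5, while 2w - 9 = -2.5 — extraneous.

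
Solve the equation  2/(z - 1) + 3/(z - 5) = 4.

Multiply both sides by (z - 1)(z - 5):
2(z - 5) + 3(z - 1) = 4(z - 1)(z - 5).
Expand and collect terms: 4z² - 29z + 33 = 0.
By the quadratic formula, z = (29 ± √313) / 8, so z ≈ 5.8365 or z ≈ 1.4135.
Neither value makes a denominator zero (z ≠ 1, z ≠ 5), so both are valid.

z = 1.4135 or z = 5.8365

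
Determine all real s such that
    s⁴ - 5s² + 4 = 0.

Let u = s². The equation becomes u² - 5u + 4 = 0.
Factor: (u - 1)(u - 4) = 0, so u = 1 or u = 4.
s² = 1 gives s = ±1.
s² = 4 gives s = ±2.

s = -2 or s = -1 or s = 1 or s = 2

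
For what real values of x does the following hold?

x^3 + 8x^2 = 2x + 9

x = -8.1098 or x = -1 or x = 1.1098

Rearrange: x^3 + 8x^2 - 2x - 9 = 0.
Possible rational roots are divisors of -9. Testing x = -1 gives 0, so (x + 1) is a factor.
Divide: x^3 + 8x^2 - 2x - 9 = (x + 1)(x^2 + 7x - 9).
Apply the quadratic formula to x^2 + 7x - 9 = 0: x = (-7 +/- sqrt(85))/2, i.e. x ~= 1.1098 or x ~= -8.1098.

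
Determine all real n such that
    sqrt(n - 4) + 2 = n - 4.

Isolate the radical: sqrt(n - 4) = n - 6.
Square both sides: n - 4 = (n - 6)^2.
Expand and rearrange: n^2 - 13n + 40 = 0.
Solving gives n = 8 or n = 5.
Check each candidate in the original equation:
  n = 8: sqrt(4) = 2, while n - 6 = 2 — valid.
  n = 5: sqrt(1) = 1, while n - 6 = -1 — extraneous.

n = 8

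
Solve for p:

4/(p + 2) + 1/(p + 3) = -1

p = -7.2361 or p = -2.7639

Multiply both sides by (p + 2)(p + 3):
4(p + 3) + (p + 2) = -(p + 2)(p + 3).
Expand and collect terms: -p² - 10p - 20 = 0.
By the quadratic formula, p = (10 ± √20) / -2, so p ≈ -7.2361 or p ≈ -2.7639.
Neither value makes a denominator zero (p ≠ -2, p ≠ -3), so both are valid.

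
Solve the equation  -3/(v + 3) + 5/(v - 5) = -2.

Multiply both sides by (v + 3)(v - 5):
-3(v - 5) + 5(v + 3) = -2(v + 3)(v - 5).
Expand and collect terms: -2v^2 + 2v = 0.
Factor or apply the quadratic formula: v = 0 or v = 1.
Neither value makes a denominator zero (v != -3, v != 5), so both are valid.

v = 0 or v = 1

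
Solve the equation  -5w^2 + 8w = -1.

Rearrange to standard form: -5w^2 + 8w + 1 = 0.
Discriminant: (8)^2 - 4*(-5)*1 = 84.
Quadratic formula: w = (-8 +/- sqrt(84)) / (-10).
So w = 4/5 - sqrt(21)/5 ~= -0.1165 or w = 4/5 + sqrt(21)/5 ~= 1.7165.

w = -0.1165 or w = 1.7165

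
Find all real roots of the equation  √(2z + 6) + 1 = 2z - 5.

Isolate the radical: √(2z + 6) = 2z - 6.
Square both sides: 2z + 6 = (2z - 6)².
Expand and rearrange: 4z² - 26z + 30 = 0.
Solving gives z = 5 or z = 1.5.
Check each candidate in the original equation:
  z = 5: √(16) = 4, while 2z - 6 = 4 — valid.
  z = 1.5: √(9) = 3, while 2z - 6 = -3 — extraneous.

z = 5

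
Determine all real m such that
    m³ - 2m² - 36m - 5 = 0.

m = -5 or m = -0.1401 or m = 7.1401

Possible rational roots are divisors of -5. Testing m = -5 gives 0, so (m + 5) is a factor.
Divide: m³ - 2m² - 36m - 5 = (m + 5)(m² - 7m - 1).
Apply the quadratic formula to m² - 7m - 1 = 0: m = (7 ± √53)/2, i.e. m ≈ 7.1401 or m ≈ -0.1401.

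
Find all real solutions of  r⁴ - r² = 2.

r = -1.4142 or r = 1.4142

Let u = r². The equation becomes u² - u - 2 = 0.
Factor: (u + 1)(u - 2) = 0, so u = -1 or u = 2.
r² = -1 < 0 has no real solution.
r² = 2 gives r = ±√(2) ≈ ±1.4142.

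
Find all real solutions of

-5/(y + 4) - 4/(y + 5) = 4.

Multiply both sides by (y + 4)(y + 5):
-5(y + 5) - 4(y + 4) = 4(y + 4)(y + 5).
Expand and collect terms: 4y² + 45y + 121 = 0.
By the quadratic formula, y = (-45 ± √89) / 8, so y ≈ -4.4458 or y ≈ -6.8042.
Neither value makes a denominator zero (y ≠ -4, y ≠ -5), so both are valid.

y = -6.8042 or y = -4.4458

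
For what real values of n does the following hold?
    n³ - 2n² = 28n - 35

Rearrange: n³ - 2n² - 28n + 35 = 0.
Possible rational roots are divisors of 35. Testing n = -5 gives 0, so (n + 5) is a factor.
Divide: n³ - 2n² - 28n + 35 = (n + 5)(n² - 7n + 7).
Apply the quadratic formula to n² - 7n + 7 = 0: n = (7 ± √21)/2, i.e. n ≈ 5.7913 or n ≈ 1.2087.

n = -5 or n = 1.2087 or n = 5.7913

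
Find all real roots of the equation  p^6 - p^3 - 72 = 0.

Let u = p^3. The equation becomes u^2 - u - 72 = 0.
Factor: (u - 9)(u + 8) = 0, so u = 9 or u = -8.
p^3 = 9 gives p = (9)^(1/3) ~= 2.0801.
p^3 = -8 gives p = -2.

p = -2 or p = 2.0801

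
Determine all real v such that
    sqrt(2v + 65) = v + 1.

v = 8

Square both sides: 2v + 65 = (v + 1)^2.
Expand and rearrange: v^2 - 64 = 0.
Solving gives v = 8 or v = -8.
Check each candidate in the original equation:
  v = 8: sqrt(81) = 9, while v + 1 = 9 — valid.
  v = -8: sqrt(49) = 7, while v + 1 = -7 — extraneous.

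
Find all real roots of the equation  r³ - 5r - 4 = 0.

r = -1.5616 or r = -1 or r = 2.5616

Possible rational roots are divisors of -4. Testing r = -1 gives 0, so (r + 1) is a factor.
Divide: r³ - 5r - 4 = (r + 1)(r² - r - 4).
Apply the quadratic formula to r² - r - 4 = 0: r = (1 ± √17)/2, i.e. r ≈ 2.5616 or r ≈ -1.5616.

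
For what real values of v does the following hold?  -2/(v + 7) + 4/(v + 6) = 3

v = -7.3333 or v = -5

Multiply both sides by (v + 7)(v + 6):
-2(v + 6) + 4(v + 7) = 3(v + 7)(v + 6).
Expand and collect terms: 3v² + 37v + 110 = 0.
Factor or apply the quadratic formula: v = -5 or v = -7.3333.
Neither value makes a denominator zero (v ≠ -7, v ≠ -6), so both are valid.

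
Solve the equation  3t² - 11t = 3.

Rearrange to standard form: 3t² - 11t - 3 = 0.
Discriminant: (-11)² − 4·3·(-3) = 157.
Quadratic formula: t = (11 ± √157) / 6.
So t = 11/6 + √(157)/6 ≈ 3.9217 or t = 11/6 - √(157)/6 ≈ -0.255.

t = -0.255 or t = 3.9217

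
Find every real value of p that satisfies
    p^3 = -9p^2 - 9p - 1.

Rearrange: p^3 + 9p^2 + 9p + 1 = 0.
Possible rational roots are divisors of 1. Testing p = -1 gives 0, so (p + 1) is a factor.
Divide: p^3 + 9p^2 + 9p + 1 = (p + 1)(p^2 + 8p + 1).
Apply the quadratic formula to p^2 + 8p + 1 = 0: p = (-8 +/- sqrt(60))/2, i.e. p ~= -0.127 or p ~= -7.873.

p = -7.873 or p = -1 or p = -0.127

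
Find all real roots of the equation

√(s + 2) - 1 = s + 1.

Isolate the radical: √(s + 2) = s + 2.
Square both sides: s + 2 = (s + 2)².
Expand and rearrange: s² + 3s + 2 = 0.
Solving gives s = -1 or s = -2.
Check each candidate in the original equation:
  s = -1: √(1) = 1, while s + 2 = 1 — valid.
  s = -2: √(0) = 0, while s + 2 = 0 — valid.

s = -2 or s = -1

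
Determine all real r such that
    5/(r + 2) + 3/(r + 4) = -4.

r = -5.2247 or r = -2.7753

Multiply both sides by (r + 2)(r + 4):
5(r + 4) + 3(r + 2) = -4(r + 2)(r + 4).
Expand and collect terms: -4r^2 - 32r - 58 = 0.
By the quadratic formula, r = (32 +/- sqrt(96)) / -8, so r ~= -5.2247 or r ~= -2.7753.
Neither value makes a denominator zero (r != -2, r != -4), so both are valid.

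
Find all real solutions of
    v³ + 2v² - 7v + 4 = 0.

v = -4 or v = 1

Possible rational roots are divisors of 4. Testing v = -4 gives 0, so (v + 4) is a factor.
Divide: v³ + 2v² - 7v + 4 = (v + 4)(v² - 2v + 1).
The quadratic has the repeated root v = 1.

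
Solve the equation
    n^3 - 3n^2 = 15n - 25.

Rearrange: n^3 - 3n^2 - 15n + 25 = 0.
Possible rational roots are divisors of 25. Testing n = 5 gives 0, so (n - 5) is a factor.
Divide: n^3 - 3n^2 - 15n + 25 = (n - 5)(n^2 + 2n - 5).
Apply the quadratic formula to n^2 + 2n - 5 = 0: n = (-2 +/- sqrt(24))/2, i.e. n ~= 1.4495 or n ~= -3.4495.

n = -3.4495 or n = 1.4495 or n = 5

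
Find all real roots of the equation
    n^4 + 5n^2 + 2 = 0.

Let u = n^2. The equation becomes u^2 + 5u + 2 = 0.
By the quadratic formula, u = -5/2 + sqrt(17)/2 or u = -5/2 - sqrt(17)/2.
n^2 = -5/2 + sqrt(17)/2 < 0 has no real solution.
n^2 = -5/2 - sqrt(17)/2 < 0 has no real solution.

No real solutions.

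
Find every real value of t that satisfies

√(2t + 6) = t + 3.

t = -3 or t = -1

Square both sides: 2t + 6 = (t + 3)².
Expand and rearrange: t² + 4t + 3 = 0.
Solving gives t = -1 or t = -3.
Check each candidate in the original equation:
  t = -1: √(4) = 2, while t + 3 = 2 — valid.
  t = -3: √(0) = 0, while t + 3 = 0 — valid.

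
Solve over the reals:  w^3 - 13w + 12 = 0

w = -4 or w = 1 or w = 3

Possible rational roots are divisors of 12. Testing w = 3 gives 0, so (w - 3) is a factor.
Divide: w^3 - 13w + 12 = (w - 3)(w^2 + 3w - 4).
Factor the quadratic: w = 1 or w = -4.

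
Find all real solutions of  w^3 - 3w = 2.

Rearrange: w^3 - 3w - 2 = 0.
Possible rational roots are divisors of -2. Testing w = 2 gives 0, so (w - 2) is a factor.
Divide: w^3 - 3w - 2 = (w - 2)(w^2 + 2w + 1).
The quadratic has the repeated root w = -1.

w = -1 or w = 2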